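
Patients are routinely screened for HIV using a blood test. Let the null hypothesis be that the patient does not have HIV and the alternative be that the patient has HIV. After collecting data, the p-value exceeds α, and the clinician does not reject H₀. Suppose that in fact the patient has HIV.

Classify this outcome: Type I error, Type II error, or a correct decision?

H₀ was not rejected, but H₀ is actually false.
Failing to reject a false null hypothesis is a Type II error (false negative).

Type II error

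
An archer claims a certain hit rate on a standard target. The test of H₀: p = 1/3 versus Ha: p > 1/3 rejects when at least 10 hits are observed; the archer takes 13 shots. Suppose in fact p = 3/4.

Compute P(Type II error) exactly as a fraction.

β = P(fail to reject H₀ | Ha true) = P(X ≤ 9 | p = 3/4), X ~ Binomial(13, 3/4).
Summing C(13,j)·(3/4)^j·(1/4)^{13-j} for j = 0..9 gives 3487541/8388608.

3487541/8388608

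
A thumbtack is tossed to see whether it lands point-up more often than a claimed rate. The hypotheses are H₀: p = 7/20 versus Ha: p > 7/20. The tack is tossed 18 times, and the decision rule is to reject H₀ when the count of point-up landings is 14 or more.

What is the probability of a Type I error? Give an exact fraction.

Under H₀, S ~ Binomial(18, 7/20), and α = P(S ≥ 14).
Summing C(18,j)(7/20)^j(13/20)^{18−j} for j = 14,…,18 gives 3435049976681085371/13107200000000000000000.

3435049976681085371/13107200000000000000000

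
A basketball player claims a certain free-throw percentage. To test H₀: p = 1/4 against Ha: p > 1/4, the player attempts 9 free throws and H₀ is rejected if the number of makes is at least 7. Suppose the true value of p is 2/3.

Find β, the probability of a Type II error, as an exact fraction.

β = P(fail to reject H₀ | Ha true) = P(X ≤ 6 | p = 2/3), X ~ Binomial(9, 2/3).
Adding the binomial probabilities P(X=0)+…+P(X=6) at p = 2/3 gives 12259/19683.

12259/19683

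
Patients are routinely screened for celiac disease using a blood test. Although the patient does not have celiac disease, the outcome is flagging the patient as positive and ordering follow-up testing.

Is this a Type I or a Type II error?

Type I error

The null hypothesis here is that the patient does not have celiac disease.
'Flagging the patient as positive and ordering follow-up testing' corresponds to rejecting H₀.
H₀ was rejected but H₀ is true — a Type I error (false positive).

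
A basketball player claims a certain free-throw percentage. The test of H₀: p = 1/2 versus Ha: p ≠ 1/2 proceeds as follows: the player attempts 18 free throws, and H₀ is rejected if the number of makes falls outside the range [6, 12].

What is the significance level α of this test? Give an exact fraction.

The significance level is the null-hypothesis probability of the rejection region {≤5} ∪ {≥13}.
The two tails are symmetric, so α = 2·(1 + 18 + 153 + 816 + 3060 + 8568)/2^18 = 25232/262144 = 1577/16384.

1577/16384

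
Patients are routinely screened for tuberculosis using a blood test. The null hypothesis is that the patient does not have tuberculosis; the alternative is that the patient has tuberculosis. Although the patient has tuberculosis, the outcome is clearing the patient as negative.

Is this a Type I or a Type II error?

Type II error

'Clearing the patient as negative' corresponds to failing to reject H₀.
H₀ was not rejected but H₀ is false — a Type II error (false negative).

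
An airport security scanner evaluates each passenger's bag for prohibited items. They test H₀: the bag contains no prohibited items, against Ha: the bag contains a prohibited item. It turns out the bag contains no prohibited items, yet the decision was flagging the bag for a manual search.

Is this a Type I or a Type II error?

'Flagging the bag for a manual search' corresponds to rejecting H₀.
H₀ was rejected but H₀ is true — a Type I error (false positive).

Type I error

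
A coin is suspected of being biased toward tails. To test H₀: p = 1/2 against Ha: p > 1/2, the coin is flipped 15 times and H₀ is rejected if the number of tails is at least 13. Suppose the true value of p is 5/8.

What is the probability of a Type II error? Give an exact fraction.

33725631854457/35184372088832

Under the alternative p = 5/8, K ~ Binomial(15, 5/8); β is the probability the test does not reject, P(K < 13).
Adding the binomial probabilities P(K=0)+…+P(K=12) at p = 5/8 gives 33725631854457/35184372088832.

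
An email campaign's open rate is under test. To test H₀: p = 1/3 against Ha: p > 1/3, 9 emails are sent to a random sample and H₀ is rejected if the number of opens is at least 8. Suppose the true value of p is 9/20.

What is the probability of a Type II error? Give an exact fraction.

126837738533/128000000000

β = P(fail to reject H₀ | Ha true) = P(Y ≤ 7 | p = 9/20), Y ~ Binomial(9, 9/20).
Equivalently, β = 1 − P(Y ≥ 8) = 126837738533/128000000000.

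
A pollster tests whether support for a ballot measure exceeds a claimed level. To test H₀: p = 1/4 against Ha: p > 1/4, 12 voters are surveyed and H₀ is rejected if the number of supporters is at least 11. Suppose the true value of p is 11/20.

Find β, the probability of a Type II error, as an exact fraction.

4062047911197291/4096000000000000

β = P(fail to reject H₀ | Ha true) = P(X ≤ 10 | p = 11/20), X ~ Binomial(12, 11/20).
Summing C(12,j)·(11/20)^j·(9/20)^{12-j} for j = 0..10 gives 4062047911197291/4096000000000000.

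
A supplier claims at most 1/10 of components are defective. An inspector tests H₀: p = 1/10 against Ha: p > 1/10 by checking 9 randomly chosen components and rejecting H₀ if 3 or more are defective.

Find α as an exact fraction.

Under H₀, Y ~ Binomial(9, 1/10); the Type I error rate is P(Y ≥ 3).
Via the complement, α = 1 − Σ_{j=0}^{2} C(9,j)(1/10)^j(9/10)^{9-j} = 26486069/500000000.

26486069/500000000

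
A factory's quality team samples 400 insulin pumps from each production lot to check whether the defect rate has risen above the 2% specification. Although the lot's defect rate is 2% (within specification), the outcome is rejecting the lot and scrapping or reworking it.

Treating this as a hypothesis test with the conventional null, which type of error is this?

The null hypothesis here is that the lot's defect rate is 2% (within specification).
'Rejecting the lot and scrapping or reworking it' corresponds to rejecting H₀.
H₀ was rejected but H₀ is true — a Type I error (false positive).

Type I error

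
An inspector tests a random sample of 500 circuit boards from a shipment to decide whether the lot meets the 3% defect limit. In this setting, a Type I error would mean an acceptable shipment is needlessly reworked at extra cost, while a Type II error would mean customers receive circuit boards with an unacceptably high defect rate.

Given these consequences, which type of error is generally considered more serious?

The Type II consequence (customers receive circuit boards with an unacceptably high defect rate) is more severe than the Type I consequence (an acceptable shipment is needlessly reworked at extra cost).

Type II error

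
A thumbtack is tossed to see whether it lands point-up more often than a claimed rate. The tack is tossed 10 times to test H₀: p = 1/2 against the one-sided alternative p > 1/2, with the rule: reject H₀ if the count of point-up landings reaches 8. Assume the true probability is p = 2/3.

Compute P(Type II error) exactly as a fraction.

A Type II error is failing to reject when Ha holds: with p = 2/3, β = P(S ≤ 7).
Summing C(10,j)·(2/3)^j·(1/3)^{10-j} for j = 0..7 gives 13795/19683.

13795/19683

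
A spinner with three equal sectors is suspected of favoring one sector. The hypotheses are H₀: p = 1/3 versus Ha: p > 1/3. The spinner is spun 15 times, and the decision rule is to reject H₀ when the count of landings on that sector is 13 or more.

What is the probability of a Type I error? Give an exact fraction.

α = P(reject H₀ | H₀ true) = P(K ≥ 13 | p = 1/3), with K ~ Binomial(15, 1/3).
Summing C(15,j)(1/3)^j(2/3)^{15−j} for j = 13,…,15 gives 451/14348907.

451/14348907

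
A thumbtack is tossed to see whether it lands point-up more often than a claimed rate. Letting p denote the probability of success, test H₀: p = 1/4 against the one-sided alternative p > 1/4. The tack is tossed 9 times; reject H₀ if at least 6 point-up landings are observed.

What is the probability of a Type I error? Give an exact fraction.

655/65536

The Type I error probability is α = P(X ≥ 6) computed under H₀, where X ~ Binomial(9, 1/4).
Adding the binomial terms for j = 6 through 9 with p = 1/4 yields 655/65536.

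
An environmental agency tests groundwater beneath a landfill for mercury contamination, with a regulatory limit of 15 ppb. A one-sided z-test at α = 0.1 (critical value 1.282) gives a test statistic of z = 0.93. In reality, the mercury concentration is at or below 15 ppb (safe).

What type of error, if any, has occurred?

The conventional null hypothesis is that the mercury concentration is at or below 15 ppb (safe).
Since z = 0.93 ≤ z* = 1.282, H₀ is not rejected.
H₀ is true (actually the mercury concentration is at or below 15 ppb (safe)).
The decision matches the true state — no error.

No error (correct decision).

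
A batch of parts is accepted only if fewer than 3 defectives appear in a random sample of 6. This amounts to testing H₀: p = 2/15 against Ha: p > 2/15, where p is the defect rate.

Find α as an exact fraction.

78928/2278125

Under H₀, K ~ Binomial(6, 2/15); the Type I error rate is P(K ≥ 3).
α = 1 − P(K ≤ 2) = 1 − 2199197/2278125 = 78928/2278125.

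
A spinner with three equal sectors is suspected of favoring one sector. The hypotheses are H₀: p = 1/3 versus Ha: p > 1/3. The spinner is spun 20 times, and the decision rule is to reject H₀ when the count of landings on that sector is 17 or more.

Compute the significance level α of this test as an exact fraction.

3307/1162261467

The Type I error probability is α = P(S ≥ 17) computed under H₀, where S ~ Binomial(20, 1/3).
P(S ≥ 17) = Σ_{j=17}^{20} C(20,j)·(1/3)^j·(2/3)^{20-j} = 3307/1162261467.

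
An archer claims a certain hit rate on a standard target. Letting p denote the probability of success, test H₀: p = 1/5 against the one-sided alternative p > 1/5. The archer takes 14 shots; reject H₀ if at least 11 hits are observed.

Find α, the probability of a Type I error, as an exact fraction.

24809/6103515625

The Type I error probability is α = P(K ≥ 11) computed under H₀, where K ~ Binomial(14, 1/5).
Adding the binomial terms for j = 11 through 14 with p = 1/5 yields 24809/6103515625.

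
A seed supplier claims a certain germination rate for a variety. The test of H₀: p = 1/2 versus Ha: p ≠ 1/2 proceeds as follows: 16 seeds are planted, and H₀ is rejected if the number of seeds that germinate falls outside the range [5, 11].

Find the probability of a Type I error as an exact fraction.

2517/32768

Under H₀, S ~ Binomial(16, 1/2); α is the probability of landing in either tail, P(S ≤ 4) + P(S ≥ 12).
By symmetry, α = 2·P(S ≤ 4) = 2·(1 + 16 + 120 + 560 + 1820)/65536 = 5034/65536 = 2517/32768.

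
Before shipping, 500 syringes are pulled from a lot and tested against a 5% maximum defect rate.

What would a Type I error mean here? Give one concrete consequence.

With the conventional null hypothesis that the lot's defect rate is 5% (within specification):
A Type I error is rejecting H₀ when H₀ is true.
Here that means rejecting the lot and scrapping or reworking it when actually the lot's defect rate is 5% (within specification).

A Type I error would mean concluding that the lot's defect rate exceeds 5% when in fact the lot's defect rate is 5% (within specification). Consequence: an acceptable shipment is needlessly reworked at extra cost.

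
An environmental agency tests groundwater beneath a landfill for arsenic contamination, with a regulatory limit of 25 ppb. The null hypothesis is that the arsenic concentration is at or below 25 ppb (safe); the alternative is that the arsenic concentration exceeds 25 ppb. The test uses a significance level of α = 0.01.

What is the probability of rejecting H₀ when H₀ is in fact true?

The significance level α is, by definition, the probability of a Type I error — P(reject H₀ | H₀ true).

0.01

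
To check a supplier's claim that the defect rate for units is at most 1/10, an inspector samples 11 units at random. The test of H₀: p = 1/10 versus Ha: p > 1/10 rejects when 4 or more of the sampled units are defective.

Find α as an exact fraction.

46336903/2500000000

The significance level is the probability, assuming p = 1/10, of seeing 4 or more defectives in 11 draws.
Via the complement, α = 1 − Σ_{j=0}^{3} C(11,j)(1/10)^j(9/10)^{11-j} = 46336903/2500000000.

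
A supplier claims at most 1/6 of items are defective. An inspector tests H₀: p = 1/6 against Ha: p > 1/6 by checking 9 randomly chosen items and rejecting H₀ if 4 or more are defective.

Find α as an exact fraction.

α = P(reject H₀ | H₀ true) = P(S ≥ 4 | p = 1/6), S ~ Binomial(9, 1/6).
Computing the lower-tail complement: 1 − 4796875/5038848 = 241973/5038848.

241973/5038848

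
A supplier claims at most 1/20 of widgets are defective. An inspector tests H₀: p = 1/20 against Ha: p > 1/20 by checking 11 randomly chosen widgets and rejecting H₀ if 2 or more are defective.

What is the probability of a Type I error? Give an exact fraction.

α = P(reject H₀ | H₀ true) = P(S ≥ 2 | p = 1/20), S ~ Binomial(11, 1/20).
α = 1 − P(S ≤ 1) = 1 − 18393198773403/20480000000000 = 2086801226597/20480000000000.

2086801226597/20480000000000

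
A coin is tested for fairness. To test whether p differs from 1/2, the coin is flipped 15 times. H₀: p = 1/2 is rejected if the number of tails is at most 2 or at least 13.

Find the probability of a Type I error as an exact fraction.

121/16384

Under H₀, Y ~ Binomial(15, 1/2); α is the probability of landing in either tail, P(Y ≤ 2) + P(Y ≥ 13).
Each tail has probability (1 + 15 + 105)/32768; doubling gives α = 242/32768 = 121/16384.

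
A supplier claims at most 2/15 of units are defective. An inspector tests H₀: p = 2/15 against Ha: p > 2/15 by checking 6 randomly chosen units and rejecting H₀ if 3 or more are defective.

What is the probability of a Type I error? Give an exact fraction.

78928/2278125

The significance level is the probability, assuming p = 2/15, of seeing 3 or more defectives in 6 draws.
α = 1 − P(Y ≤ 2) = 1 − 2199197/2278125 = 78928/2278125.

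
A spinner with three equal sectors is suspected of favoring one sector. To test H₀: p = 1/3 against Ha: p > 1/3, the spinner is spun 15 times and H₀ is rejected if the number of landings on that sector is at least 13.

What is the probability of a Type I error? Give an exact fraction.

451/14348907

Under H₀, S ~ Binomial(15, 1/3), and α = P(S ≥ 13).
Adding the binomial terms for j = 13 through 15 with p = 1/3 yields 451/14348907.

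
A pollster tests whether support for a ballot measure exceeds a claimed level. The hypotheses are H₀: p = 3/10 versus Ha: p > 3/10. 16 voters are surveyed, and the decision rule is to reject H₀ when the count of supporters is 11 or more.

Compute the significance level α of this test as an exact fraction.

The Type I error probability is α = P(K ≥ 11) computed under H₀, where K ~ Binomial(16, 3/10).
Summing C(16,j)(3/10)^j(7/10)^{16−j} for j = 11,…,16 gives 15663201513957/10000000000000000.

15663201513957/10000000000000000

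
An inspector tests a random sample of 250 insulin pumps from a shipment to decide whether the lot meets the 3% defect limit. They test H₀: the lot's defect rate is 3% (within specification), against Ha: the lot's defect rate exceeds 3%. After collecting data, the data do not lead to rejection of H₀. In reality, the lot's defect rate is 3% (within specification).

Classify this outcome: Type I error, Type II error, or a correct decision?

Neither — the decision is correct.

The test retained a true H₀ — the decision matches the true state.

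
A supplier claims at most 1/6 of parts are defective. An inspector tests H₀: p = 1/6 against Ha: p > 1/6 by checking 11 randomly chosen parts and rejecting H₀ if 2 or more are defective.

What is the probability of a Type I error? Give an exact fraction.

12909191/22674816

The significance level is the probability, assuming p = 1/6, of seeing 2 or more defectives in 11 draws.
Computing the lower-tail complement: 1 − 9765625/22674816 = 12909191/22674816.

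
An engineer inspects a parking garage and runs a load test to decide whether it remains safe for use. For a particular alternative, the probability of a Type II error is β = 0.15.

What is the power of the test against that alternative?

0.85

Power = 1 − β = 1 − 0.15 = 0.85.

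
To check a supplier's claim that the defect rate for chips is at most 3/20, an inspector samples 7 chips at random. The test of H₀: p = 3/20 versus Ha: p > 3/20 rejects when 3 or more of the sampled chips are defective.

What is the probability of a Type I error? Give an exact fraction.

18883881/256000000

Under H₀, K ~ Binomial(7, 3/20); the Type I error rate is P(K ≥ 3).
Via the complement, α = 1 − Σ_{j=0}^{2} C(7,j)(3/20)^j(17/20)^{7-j} = 18883881/256000000.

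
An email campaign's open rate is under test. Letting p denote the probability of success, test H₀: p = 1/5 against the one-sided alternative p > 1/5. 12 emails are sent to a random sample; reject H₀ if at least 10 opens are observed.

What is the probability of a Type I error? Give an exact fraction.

The Type I error probability is α = P(S ≥ 10) computed under H₀, where S ~ Binomial(12, 1/5).
P(S ≥ 10) = Σ_{j=10}^{12} C(12,j)·(1/5)^j·(4/5)^{12-j} = 221/48828125.

221/48828125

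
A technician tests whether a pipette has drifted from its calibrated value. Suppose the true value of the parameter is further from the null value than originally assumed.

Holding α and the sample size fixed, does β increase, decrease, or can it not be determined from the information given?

It decreases.

A bigger departure from H₀ is easier for the test to detect, so it fails to reject less often.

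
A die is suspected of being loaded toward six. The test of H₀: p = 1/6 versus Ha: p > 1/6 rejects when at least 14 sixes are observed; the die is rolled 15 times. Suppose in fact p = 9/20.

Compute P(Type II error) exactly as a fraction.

β = P(fail to reject H₀ | Ha true) = P(S ≤ 13 | p = 9/20), S ~ Binomial(15, 9/20).
Equivalently, β = 1 − P(S ≥ 14) = 16382009719056418393/16384000000000000000.

16382009719056418393/16384000000000000000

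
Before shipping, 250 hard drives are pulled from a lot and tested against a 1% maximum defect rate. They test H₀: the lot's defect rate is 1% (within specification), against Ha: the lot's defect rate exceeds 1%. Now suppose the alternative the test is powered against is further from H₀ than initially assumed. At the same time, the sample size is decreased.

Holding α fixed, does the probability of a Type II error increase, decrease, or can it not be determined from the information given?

Cannot be determined from the information given.

The first change alone would make β decrease; the second alone would make β increase. Which effect dominates depends on the magnitudes, which are not given.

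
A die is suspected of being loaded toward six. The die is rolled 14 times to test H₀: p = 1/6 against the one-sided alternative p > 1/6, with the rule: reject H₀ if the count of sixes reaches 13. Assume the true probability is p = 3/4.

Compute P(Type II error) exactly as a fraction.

241331965/268435456

β = P(fail to reject H₀ | Ha true) = P(K ≤ 12 | p = 3/4), K ~ Binomial(14, 3/4).
Equivalently, β = 1 − P(K ≥ 13) = 241331965/268435456.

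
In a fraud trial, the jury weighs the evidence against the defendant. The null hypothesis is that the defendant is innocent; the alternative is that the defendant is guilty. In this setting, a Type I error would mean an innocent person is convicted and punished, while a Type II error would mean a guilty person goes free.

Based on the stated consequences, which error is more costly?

The Type I consequence (an innocent person is convicted and punished) is more severe than the Type II consequence (a guilty person goes free).

Type I error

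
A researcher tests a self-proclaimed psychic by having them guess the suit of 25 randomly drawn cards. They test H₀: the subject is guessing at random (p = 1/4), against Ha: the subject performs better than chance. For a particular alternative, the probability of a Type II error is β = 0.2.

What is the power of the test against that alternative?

0.8

Power = 1 − β = 1 − 0.2 = 0.8.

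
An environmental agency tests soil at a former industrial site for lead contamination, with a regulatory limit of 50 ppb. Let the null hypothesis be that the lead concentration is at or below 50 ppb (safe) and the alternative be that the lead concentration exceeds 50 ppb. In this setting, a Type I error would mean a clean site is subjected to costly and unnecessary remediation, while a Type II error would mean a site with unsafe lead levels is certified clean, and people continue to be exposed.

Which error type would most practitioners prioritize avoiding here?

The Type II consequence (a site with unsafe lead levels is certified clean, and people continue to be exposed) is more severe than the Type I consequence (a clean site is subjected to costly and unnecessary remediation).

Type II error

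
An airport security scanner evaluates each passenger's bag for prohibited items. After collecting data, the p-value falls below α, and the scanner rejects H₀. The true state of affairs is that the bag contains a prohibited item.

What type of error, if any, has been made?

No error (correct decision).

The conventional null hypothesis here is that the bag contains no prohibited items.
The test rejected a false H₀ — the decision matches the true state.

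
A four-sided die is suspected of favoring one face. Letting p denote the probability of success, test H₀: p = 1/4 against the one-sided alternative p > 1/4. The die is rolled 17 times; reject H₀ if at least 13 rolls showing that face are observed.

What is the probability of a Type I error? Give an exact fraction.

The Type I error probability is α = P(S ≥ 13) computed under H₀, where S ~ Binomial(17, 1/4).
P(S ≥ 13) = Σ_{j=13}^{17} C(17,j)·(1/4)^j·(3/4)^{17-j} = 3319/268435456.

3319/268435456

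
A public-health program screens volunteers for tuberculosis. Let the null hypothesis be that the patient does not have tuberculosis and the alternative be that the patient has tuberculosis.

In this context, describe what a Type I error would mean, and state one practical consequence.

A Type I error would mean concluding that the patient has tuberculosis when in fact the patient does not have tuberculosis. Consequence: a healthy patient undergoes unnecessary, possibly invasive follow-up procedures.

A Type I error is rejecting H₀ when H₀ is true.
Here that means flagging the patient as positive and ordering follow-up testing when actually the patient does not have tuberculosis.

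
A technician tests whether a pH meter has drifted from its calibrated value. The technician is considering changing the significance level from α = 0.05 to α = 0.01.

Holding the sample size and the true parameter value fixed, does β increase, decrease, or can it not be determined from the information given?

Lowering α raises the bar for rejection; under Ha, the test now fails to reject on outcomes it previously would have rejected.

It increases.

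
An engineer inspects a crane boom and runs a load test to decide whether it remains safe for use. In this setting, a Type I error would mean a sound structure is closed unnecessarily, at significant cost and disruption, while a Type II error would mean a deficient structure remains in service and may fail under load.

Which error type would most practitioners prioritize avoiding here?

The Type II consequence (a deficient structure remains in service and may fail under load) is more severe than the Type I consequence (a sound structure is closed unnecessarily, at significant cost and disruption).

Type II error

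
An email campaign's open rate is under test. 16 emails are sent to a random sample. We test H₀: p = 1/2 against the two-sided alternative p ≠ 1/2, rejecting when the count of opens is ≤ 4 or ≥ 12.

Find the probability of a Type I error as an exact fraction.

2517/32768

Under H₀, S ~ Binomial(16, 1/2); α is the probability of landing in either tail, P(S ≤ 4) + P(S ≥ 12).
By symmetry, α = 2·P(S ≤ 4) = 2·(1 + 16 + 120 + 560 + 1820)/65536 = 5034/65536 = 2517/32768.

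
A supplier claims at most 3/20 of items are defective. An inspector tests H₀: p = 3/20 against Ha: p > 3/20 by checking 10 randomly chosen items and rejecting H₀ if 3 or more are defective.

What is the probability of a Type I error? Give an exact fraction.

460297010259/2560000000000

α = P(reject H₀ | H₀ true) = P(K ≥ 3 | p = 3/20), K ~ Binomial(10, 3/20).
Computing the lower-tail complement: 1 − 2099702989741/2560000000000 = 460297010259/2560000000000.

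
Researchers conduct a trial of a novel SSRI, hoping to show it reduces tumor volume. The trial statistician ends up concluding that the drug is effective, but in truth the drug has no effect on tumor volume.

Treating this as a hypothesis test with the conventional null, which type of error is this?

The null hypothesis here is that the drug has no effect on tumor volume.
'Concluding that the drug is effective' corresponds to rejecting H₀.
H₀ was rejected but H₀ is true — a Type I error (false positive).

Type I error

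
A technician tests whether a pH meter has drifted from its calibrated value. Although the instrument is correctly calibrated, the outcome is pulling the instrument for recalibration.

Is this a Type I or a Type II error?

The null hypothesis here is that the instrument is correctly calibrated.
'Pulling the instrument for recalibration' corresponds to rejecting H₀.
H₀ was rejected but H₀ is true — a Type I error (false positive).

Type I error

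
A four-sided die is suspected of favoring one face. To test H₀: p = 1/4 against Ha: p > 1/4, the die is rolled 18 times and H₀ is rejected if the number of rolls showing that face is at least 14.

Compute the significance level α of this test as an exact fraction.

67831/17179869184

The Type I error probability is α = P(K ≥ 14) computed under H₀, where K ~ Binomial(18, 1/4).
P(K ≥ 14) = Σ_{j=14}^{18} C(18,j)·(1/4)^j·(3/4)^{18-j} = 67831/17179869184.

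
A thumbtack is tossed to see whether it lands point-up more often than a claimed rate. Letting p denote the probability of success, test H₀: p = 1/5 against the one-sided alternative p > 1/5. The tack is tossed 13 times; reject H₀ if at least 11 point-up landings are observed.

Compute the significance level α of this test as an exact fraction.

Under H₀, X ~ Binomial(13, 1/5), and α = P(X ≥ 11).
Summing C(13,j)(1/5)^j(4/5)^{13−j} for j = 11,…,13 gives 1301/1220703125.

1301/1220703125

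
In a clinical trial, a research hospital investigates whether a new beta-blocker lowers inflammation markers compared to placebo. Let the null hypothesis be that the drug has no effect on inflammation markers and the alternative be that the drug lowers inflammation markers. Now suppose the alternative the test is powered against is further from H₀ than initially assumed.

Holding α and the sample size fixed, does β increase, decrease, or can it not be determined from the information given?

It decreases.

A bigger departure from H₀ is easier for the test to detect, so it fails to reject less often.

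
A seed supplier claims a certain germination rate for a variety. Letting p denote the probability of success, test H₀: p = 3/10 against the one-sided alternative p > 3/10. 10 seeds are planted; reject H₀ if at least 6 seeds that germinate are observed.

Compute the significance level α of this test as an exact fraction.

The Type I error probability is α = P(Y ≥ 6) computed under H₀, where Y ~ Binomial(10, 3/10).
Adding the binomial terms for j = 6 through 10 with p = 3/10 yields 236744937/5000000000.

236744937/5000000000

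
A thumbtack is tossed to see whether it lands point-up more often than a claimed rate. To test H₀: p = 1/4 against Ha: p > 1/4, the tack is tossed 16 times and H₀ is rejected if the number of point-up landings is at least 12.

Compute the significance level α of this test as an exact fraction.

Under H₀, S ~ Binomial(16, 1/4), and α = P(S ≥ 12).
P(S ≥ 12) = Σ_{j=12}^{16} C(16,j)·(1/4)^j·(3/4)^{16-j} = 163669/4294967296.

163669/4294967296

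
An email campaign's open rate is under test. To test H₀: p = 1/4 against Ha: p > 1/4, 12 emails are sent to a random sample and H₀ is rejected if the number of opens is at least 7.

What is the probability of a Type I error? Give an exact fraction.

The Type I error probability is α = P(S ≥ 7) computed under H₀, where S ~ Binomial(12, 1/4).
Summing C(12,j)(1/4)^j(3/4)^{12−j} for j = 7,…,12 gives 119561/8388608.

119561/8388608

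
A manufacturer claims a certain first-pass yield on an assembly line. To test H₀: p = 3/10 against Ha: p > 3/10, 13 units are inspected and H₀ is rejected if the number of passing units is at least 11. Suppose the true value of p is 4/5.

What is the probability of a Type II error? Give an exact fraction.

Under the alternative p = 4/5, S ~ Binomial(13, 4/5); β is the probability the test does not reject, P(S < 11).
Adding the binomial probabilities P(S=0)+…+P(S=10) at p = 4/5 gives 608334741/1220703125.

608334741/1220703125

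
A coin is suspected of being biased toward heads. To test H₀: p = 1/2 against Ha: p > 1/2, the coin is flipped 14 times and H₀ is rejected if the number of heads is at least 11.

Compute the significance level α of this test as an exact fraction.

Under H₀, S ~ Binomial(14, 1/2), and α = P(S ≥ 11).
P(S ≥ 11) = [C(14,11) + C(14,12) + C(14,13) + C(14,14)] / 2^14 = (364 + 91 + 14 + 1) / 16384 = 470/16384 = 235/8192.

235/8192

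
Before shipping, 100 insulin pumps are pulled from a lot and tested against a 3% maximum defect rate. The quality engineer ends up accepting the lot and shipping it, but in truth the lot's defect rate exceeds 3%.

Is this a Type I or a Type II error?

Type II error

The null hypothesis here is that the lot's defect rate is 3% (within specification).
'Accepting the lot and shipping it' corresponds to failing to reject H₀.
H₀ was not rejected but H₀ is false — a Type II error (false negative).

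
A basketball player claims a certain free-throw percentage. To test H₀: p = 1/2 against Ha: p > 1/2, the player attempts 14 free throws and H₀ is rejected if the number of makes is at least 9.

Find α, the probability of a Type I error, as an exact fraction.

3473/16384

α = P(reject H₀ | H₀ true) = P(S ≥ 9 | p = 1/2), with S ~ Binomial(14, 1/2).
That's C(14,9) + C(14,10) + C(14,11) + C(14,12) + C(14,13) + C(14,14) over 2^14, i.e. (2002 + 1001 + 364 + 91 + 14 + 1)/16384 = 3473/16384.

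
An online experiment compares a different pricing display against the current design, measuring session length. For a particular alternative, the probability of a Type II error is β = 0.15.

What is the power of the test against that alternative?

Power = 1 − β = 1 − 0.15 = 0.85.

0.85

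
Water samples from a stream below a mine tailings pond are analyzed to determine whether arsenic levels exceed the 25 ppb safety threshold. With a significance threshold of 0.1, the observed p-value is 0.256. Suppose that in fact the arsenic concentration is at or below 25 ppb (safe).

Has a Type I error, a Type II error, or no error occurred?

No error (correct decision).

The conventional null hypothesis is that the arsenic concentration is at or below 25 ppb (safe).
Since p = 0.256 ≥ α = 0.1, H₀ is not rejected.
H₀ is true (actually the arsenic concentration is at or below 25 ppb (safe)).
The decision matches the true state — no error.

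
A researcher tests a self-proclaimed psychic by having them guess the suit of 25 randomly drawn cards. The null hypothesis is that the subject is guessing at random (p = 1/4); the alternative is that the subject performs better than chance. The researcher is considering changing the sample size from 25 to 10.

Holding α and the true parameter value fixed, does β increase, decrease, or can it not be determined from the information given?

A smaller sample increases the standard error, so the sampling distributions under H₀ and Ha overlap more.

It increases.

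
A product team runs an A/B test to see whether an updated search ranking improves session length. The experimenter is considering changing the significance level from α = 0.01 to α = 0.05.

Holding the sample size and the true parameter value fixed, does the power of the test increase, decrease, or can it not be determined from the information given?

A larger α widens the rejection region, so when the alternative is true more outcomes lead to rejection — failing to reject becomes less likely.
Since power = 1 − β and β decreases, power increases.

It increases.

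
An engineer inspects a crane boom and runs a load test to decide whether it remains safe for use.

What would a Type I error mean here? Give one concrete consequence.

With the conventional null hypothesis that the structure meets the required load capacity (safe):
A Type I error is rejecting H₀ when H₀ is true.
Here that means closing the structure for repairs when actually the structure meets the required load capacity (safe).

A Type I error would mean concluding that the structure is structurally deficient when in fact the structure meets the required load capacity (safe). Consequence: a sound structure is closed unnecessarily, at significant cost and disruption.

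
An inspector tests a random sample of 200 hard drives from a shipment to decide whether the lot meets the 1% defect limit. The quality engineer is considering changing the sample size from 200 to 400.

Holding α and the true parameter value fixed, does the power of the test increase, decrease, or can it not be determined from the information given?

It increases.

Increasing n separates the H₀ and Ha sampling distributions, so under Ha fewer outcomes land in the acceptance region.
Since power = 1 − β and β decreases, power increases.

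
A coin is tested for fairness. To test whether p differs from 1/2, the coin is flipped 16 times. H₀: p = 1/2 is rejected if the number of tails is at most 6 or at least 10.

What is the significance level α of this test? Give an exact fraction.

14893/32768

α = P(K ≤ 6 or K ≥ 10 | p = 1/2), K ~ Binomial(16, 1/2).
By symmetry, α = 2·P(K ≤ 6) = 2·(1 + 16 + 120 + 560 + 1820 + 4368 + 8008)/65536 = 29786/65536 = 14893/32768.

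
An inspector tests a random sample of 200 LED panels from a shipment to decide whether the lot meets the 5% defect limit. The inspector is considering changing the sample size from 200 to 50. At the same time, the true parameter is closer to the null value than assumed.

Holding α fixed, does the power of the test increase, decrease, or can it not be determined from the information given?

It decreases.

A smaller sample increases the standard error, so the sampling distributions under H₀ and Ha overlap more. A smaller departure from H₀ means the test statistic under Ha is distributed closer to where it would be under H₀; rejection becomes less likely. Both changes push β in the same direction.
Since power = 1 − β and β increases, power decreases.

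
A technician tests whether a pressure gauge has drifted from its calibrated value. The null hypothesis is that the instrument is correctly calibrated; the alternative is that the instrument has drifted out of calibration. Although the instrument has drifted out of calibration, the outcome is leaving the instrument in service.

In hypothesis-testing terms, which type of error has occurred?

'Leaving the instrument in service' corresponds to failing to reject H₀.
H₀ was not rejected but H₀ is false — a Type II error (false negative).

Type II error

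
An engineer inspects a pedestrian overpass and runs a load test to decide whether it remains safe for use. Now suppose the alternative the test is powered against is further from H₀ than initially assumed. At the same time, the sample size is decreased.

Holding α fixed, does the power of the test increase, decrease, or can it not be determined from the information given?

The first change alone would make β decrease; the second alone would make β increase. Which effect dominates depends on the magnitudes, which are not given.
Since power = 1 − β, the effect on power is likewise indeterminate.

Cannot be determined from the information given.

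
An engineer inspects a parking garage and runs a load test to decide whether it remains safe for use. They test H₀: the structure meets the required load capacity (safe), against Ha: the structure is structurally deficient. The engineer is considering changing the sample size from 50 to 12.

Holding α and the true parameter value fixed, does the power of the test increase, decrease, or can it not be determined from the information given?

A smaller sample increases the standard error, so the sampling distributions under H₀ and Ha overlap more.
Since power = 1 − β and β increases, power decreases.

It decreases.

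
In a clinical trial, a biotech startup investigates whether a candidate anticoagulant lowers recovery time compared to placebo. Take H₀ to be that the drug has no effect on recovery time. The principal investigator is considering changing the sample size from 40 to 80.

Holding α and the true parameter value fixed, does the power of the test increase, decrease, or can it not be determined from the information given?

A larger sample reduces the standard error, pulling the sampling distribution under Ha further from the non-rejection region.
Since power = 1 − β and β decreases, power increases.

It increases.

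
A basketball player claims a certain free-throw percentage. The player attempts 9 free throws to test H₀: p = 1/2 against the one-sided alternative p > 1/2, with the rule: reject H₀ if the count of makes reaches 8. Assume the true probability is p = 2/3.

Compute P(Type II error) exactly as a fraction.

16867/19683

A Type II error is failing to reject when Ha holds: with p = 2/3, β = P(X ≤ 7).
Adding the binomial probabilities P(X=0)+…+P(X=7) at p = 2/3 gives 16867/19683.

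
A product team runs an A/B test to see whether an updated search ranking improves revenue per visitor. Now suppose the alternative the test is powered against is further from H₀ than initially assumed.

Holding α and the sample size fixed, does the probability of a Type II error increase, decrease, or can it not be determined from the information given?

A larger true effect moves the Ha sampling distribution further from the H₀ critical value, making rejection more likely when Ha is true.

It decreases.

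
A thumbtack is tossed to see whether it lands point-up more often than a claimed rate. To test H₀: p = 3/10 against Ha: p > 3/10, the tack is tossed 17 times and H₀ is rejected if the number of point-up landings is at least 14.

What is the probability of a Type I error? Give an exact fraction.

121645250577/10000000000000000

Under H₀, K ~ Binomial(17, 3/10), and α = P(K ≥ 14).
Adding the binomial terms for j = 14 through 17 with p = 3/10 yields 121645250577/10000000000000000.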